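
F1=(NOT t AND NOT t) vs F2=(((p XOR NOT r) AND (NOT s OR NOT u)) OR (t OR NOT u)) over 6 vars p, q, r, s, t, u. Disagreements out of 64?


F1 = (NOT t AND NOT t)
F2 = (((p XOR NOT r) AND (NOT s OR NOT u)) OR (t OR NOT u))
Evaluate both on each of 64 rows (bits = p,q,r,s,t,u):
  row 0 [000000]: F1=1 F2=1 -> 0
  row 1 [000001]: F1=1 F2=1 -> 0
  row 2 [000010]: F1=0 F2=1 (differ) -> 1
  row 3 [000011]: F1=0 F2=1 (differ) -> 1
  row 4 [000100]: F1=1 F2=1 -> 0
  (every remaining row is evaluated the same way; all 64 results are listed next)
Full result column, 8 rows per line (p,q,r fixed per line; s,t,u runs 000..111 left to right):
  rows 0-7 [p,q,r=000]: 00110111  (ones: 5)
  rows 8-15 [p,q,r=001]: 01110111  (ones: 6)
  rows 16-23 [p,q,r=010]: 00110111  (ones: 5)
  rows 24-31 [p,q,r=011]: 01110111  (ones: 6)
  rows 32-39 [p,q,r=100]: 01110111  (ones: 6)
  rows 40-47 [p,q,r=101]: 00110111  (ones: 5)
  rows 48-55 [p,q,r=110]: 01110111  (ones: 6)
  rows 56-63 [p,q,r=111]: 00110111  (ones: 5)
Disagreements = 5+6+5+6+6+5+6+5 = 44

44


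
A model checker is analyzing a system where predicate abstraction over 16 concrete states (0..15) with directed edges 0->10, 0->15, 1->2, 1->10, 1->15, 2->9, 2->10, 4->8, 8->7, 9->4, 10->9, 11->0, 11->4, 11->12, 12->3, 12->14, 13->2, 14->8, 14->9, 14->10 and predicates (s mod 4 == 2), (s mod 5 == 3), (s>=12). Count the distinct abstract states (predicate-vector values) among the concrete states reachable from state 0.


BFS from 0:
Concrete reachable: {0, 4, 7, 8, 9, 10, 15}
Abstract via predicates (s mod 4 == 2), (s mod 5 == 3), (s>=12):
  (0,0,0) <- {0, 4, 7, 9}
  (0,0,1) <- {15}
  (0,1,0) <- {8}
  (1,0,0) <- {10}
Distinct abstract states = 4

4


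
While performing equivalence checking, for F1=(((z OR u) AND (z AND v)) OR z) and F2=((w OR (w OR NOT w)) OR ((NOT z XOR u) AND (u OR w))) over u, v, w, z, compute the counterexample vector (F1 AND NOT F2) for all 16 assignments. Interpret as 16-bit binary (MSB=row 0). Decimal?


F1 = (((z OR u) AND (z AND v)) OR z)
F2 = ((w OR (w OR NOT w)) OR ((NOT z XOR u) AND (u OR w)))
Counterexample to F1=>F2 is where F1=1 and F2=0.
Evaluate each row (bits = u,v,w,z, MSB first):
  row 0 [0000]: F1=0 F2=1 -> F1&~F2 -> 0
  row 1 [0001]: F1=1 F2=1 -> F1&~F2 -> 0
  row 2 [0010]: F1=0 F2=1 -> F1&~F2 -> 0
  row 3 [0011]: F1=1 F2=1 -> F1&~F2 -> 0
  row 4 [0100]: F1=0 F2=1 -> F1&~F2 -> 0
  row 5 [0101]: F1=1 F2=1 -> F1&~F2 -> 0
  row 6 [0110]: F1=0 F2=1 -> F1&~F2 -> 0
  row 7 [0111]: F1=1 F2=1 -> F1&~F2 -> 0
  row 8 [1000]: F1=0 F2=1 -> F1&~F2 -> 0
  row 9 [1001]: F1=1 F2=1 -> F1&~F2 -> 0
  row 10 [1010]: F1=0 F2=1 -> F1&~F2 -> 0
  row 11 [1011]: F1=1 F2=1 -> F1&~F2 -> 0
  row 12 [1100]: F1=0 F2=1 -> F1&~F2 -> 0
  row 13 [1101]: F1=1 F2=1 -> F1&~F2 -> 0
  row 14 [1110]: F1=0 F2=1 -> F1&~F2 -> 0
  row 15 [1111]: F1=1 F2=1 -> F1&~F2 -> 0
Full result column, 4 rows per line (u,v fixed per line; w,z runs 00..11 left to right):
  rows 0-3 [u,v=00]: 0000  = hex 0
  rows 4-7 [u,v=01]: 0000  = hex 0
  rows 8-11 [u,v=10]: 0000  = hex 0
  rows 12-15 [u,v=11]: 0000  = hex 0
Counterexample vector (row 0 .. row 15) = 0000000000000000
Output column grouped in 4s = 0000 0000 0000 0000 = 0x0000
Convert to decimal digit by digit (value = value*16 + digit):
  0 -> 0
  0*16 + 0 = 0
  0*16 + 0 = 0
  0*16 + 0 = 0
Decimal = 0

0


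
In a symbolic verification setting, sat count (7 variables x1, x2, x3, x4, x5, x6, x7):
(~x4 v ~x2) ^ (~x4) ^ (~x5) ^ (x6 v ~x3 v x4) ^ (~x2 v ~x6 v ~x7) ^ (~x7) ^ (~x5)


CNF with 7 clauses over 7 vars (128 assignments).
An assignment satisfies CNF iff every clause has >=1 true literal.
Check each row (bits = x1,x2,x3,x4,x5,x6,x7; clause T/F shown):
  row 0 [0000000]: clauses=TTTTTTT -> 1
  row 1 [0000001]: clauses=TTTTTFT -> 0
  row 2 [0000010]: clauses=TTTTTTT -> 1
  row 3 [0000011]: clauses=TTTTTFT -> 0
  row 4 [0000100]: clauses=TTFTTTF -> 0
  (every remaining row is evaluated the same way; all 128 results are listed next)
Full result column, 8 rows per line (x1,x2,x3,x4 fixed per line; x5,x6,x7 runs 000..111 left to right):
  rows 0-7 [x1,x2,x3,x4=0000]: 10100000  (ones: 2)
  rows 8-15 [x1,x2,x3,x4=0001]: 00000000  (ones: 0)
  rows 16-23 [x1,x2,x3,x4=0010]: 00100000  (ones: 1)
  rows 24-31 [x1,x2,x3,x4=0011]: 00000000  (ones: 0)
  rows 32-39 [x1,x2,x3,x4=0100]: 10100000  (ones: 2)
  rows 40-47 [x1,x2,x3,x4=0101]: 00000000  (ones: 0)
  rows 48-55 [x1,x2,x3,x4=0110]: 00100000  (ones: 1)
  rows 56-63 [x1,x2,x3,x4=0111]: 00000000  (ones: 0)
  rows 64-71 [x1,x2,x3,x4=1000]: 10100000  (ones: 2)
  rows 72-79 [x1,x2,x3,x4=1001]: 00000000  (ones: 0)
  rows 80-87 [x1,x2,x3,x4=1010]: 00100000  (ones: 1)
  rows 88-95 [x1,x2,x3,x4=1011]: 00000000  (ones: 0)
  rows 96-103 [x1,x2,x3,x4=1100]: 10100000  (ones: 2)
  rows 104-111 [x1,x2,x3,x4=1101]: 00000000  (ones: 0)
  rows 112-119 [x1,x2,x3,x4=1110]: 00100000  (ones: 1)
  rows 120-127 [x1,x2,x3,x4=1111]: 00000000  (ones: 0)
Satisfying assignments = 2+0+1+0+2+0+1+0+2+0+1+0+2+0+1+0 = 12

12


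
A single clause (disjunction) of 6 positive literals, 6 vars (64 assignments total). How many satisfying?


Step 1: Total=2^6=64
Step 2: Unsat when all 6 false: 2^0=1
Step 3: Sat=64-1=63

63


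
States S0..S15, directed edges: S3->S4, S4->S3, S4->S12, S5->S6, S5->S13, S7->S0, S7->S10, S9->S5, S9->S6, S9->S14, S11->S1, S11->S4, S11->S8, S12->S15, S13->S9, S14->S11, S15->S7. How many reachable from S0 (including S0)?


BFS from S0:
  layer 0: {S0}
Reachable set: {S0}
Count = 1

1


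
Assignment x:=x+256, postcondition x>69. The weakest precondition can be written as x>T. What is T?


Formula: wp(x:=E, P) = P[E/x] (substitute E for x in postcondition)
Step 1: Postcondition: x>69
Step 2: Substitute x+256 for x: x+256>69
Step 3: Solve for x: x > 69-256 = -187

-187


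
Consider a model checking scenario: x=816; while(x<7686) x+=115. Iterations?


Step 1: x goes from 816 toward 7686 by 115; the body runs while x<7686, so iterations = ceil((bound-start)/step)
Step 2: Distance=6870
Step 3: ceil(6870/115)=60

60


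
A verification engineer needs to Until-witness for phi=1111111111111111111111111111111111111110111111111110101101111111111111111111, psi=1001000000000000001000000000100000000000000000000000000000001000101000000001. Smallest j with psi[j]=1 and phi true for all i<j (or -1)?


(phi U psi) at 0: need smallest j with psi[j]=1 and phi[i]=1 for all i in [0,j).
Scan from step 0:
  step 0: psi=1 and phi held for [0,0) -> witness found
Witness step = 0

0


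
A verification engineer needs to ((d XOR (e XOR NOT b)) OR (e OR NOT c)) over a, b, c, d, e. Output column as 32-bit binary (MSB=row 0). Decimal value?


Formula: ((d XOR (e XOR NOT b)) OR (e OR NOT c)) over a, b, c, d, e (32 rows)
Evaluate each row (bits = a,b,c,d,e, MSB first):
  row 0 [00000]: ((0 XOR (0 XOR NOT 0)) OR (0 OR NOT 0)) -> 1
  row 1 [00001]: ((0 XOR (1 XOR NOT 0)) OR (1 OR NOT 0)) -> 1
  row 2 [00010]: ((1 XOR (0 XOR NOT 0)) OR (0 OR NOT 0)) -> 1
  row 3 [00011]: ((1 XOR (1 XOR NOT 0)) OR (1 OR NOT 0)) -> 1
  row 4 [00100]: ((0 XOR (0 XOR NOT 0)) OR (0 OR NOT 1)) -> 1
  row 5 [00101]: ((0 XOR (1 XOR NOT 0)) OR (1 OR NOT 1)) -> 1
  row 6 [00110]: ((1 XOR (0 XOR NOT 0)) OR (0 OR NOT 1)) -> 0
  row 7 [00111]: ((1 XOR (1 XOR NOT 0)) OR (1 OR NOT 1)) -> 1
  row 8 [01000]: ((0 XOR (0 XOR NOT 1)) OR (0 OR NOT 0)) -> 1
  row 9 [01001]: ((0 XOR (1 XOR NOT 1)) OR (1 OR NOT 0)) -> 1
  row 10 [01010]: ((1 XOR (0 XOR NOT 1)) OR (0 OR NOT 0)) -> 1
  row 11 [01011]: ((1 XOR (1 XOR NOT 1)) OR (1 OR NOT 0)) -> 1
  row 12 [01100]: ((0 XOR (0 XOR NOT 1)) OR (0 OR NOT 1)) -> 0
  row 13 [01101]: ((0 XOR (1 XOR NOT 1)) OR (1 OR NOT 1)) -> 1
  row 14 [01110]: ((1 XOR (0 XOR NOT 1)) OR (0 OR NOT 1)) -> 1
  row 15 [01111]: ((1 XOR (1 XOR NOT 1)) OR (1 OR NOT 1)) -> 1
  row 16 [10000]: ((0 XOR (0 XOR NOT 0)) OR (0 OR NOT 0)) -> 1
  row 17 [10001]: ((0 XOR (1 XOR NOT 0)) OR (1 OR NOT 0)) -> 1
  row 18 [10010]: ((1 XOR (0 XOR NOT 0)) OR (0 OR NOT 0)) -> 1
  row 19 [10011]: ((1 XOR (1 XOR NOT 0)) OR (1 OR NOT 0)) -> 1
  row 20 [10100]: ((0 XOR (0 XOR NOT 0)) OR (0 OR NOT 1)) -> 1
  row 21 [10101]: ((0 XOR (1 XOR NOT 0)) OR (1 OR NOT 1)) -> 1
  row 22 [10110]: ((1 XOR (0 XOR NOT 0)) OR (0 OR NOT 1)) -> 0
  row 23 [10111]: ((1 XOR (1 XOR NOT 0)) OR (1 OR NOT 1)) -> 1
  row 24 [11000]: ((0 XOR (0 XOR NOT 1)) OR (0 OR NOT 0)) -> 1
  row 25 [11001]: ((0 XOR (1 XOR NOT 1)) OR (1 OR NOT 0)) -> 1
  row 26 [11010]: ((1 XOR (0 XOR NOT 1)) OR (0 OR NOT 0)) -> 1
  row 27 [11011]: ((1 XOR (1 XOR NOT 1)) OR (1 OR NOT 0)) -> 1
  row 28 [11100]: ((0 XOR (0 XOR NOT 1)) OR (0 OR NOT 1)) -> 0
  row 29 [11101]: ((0 XOR (1 XOR NOT 1)) OR (1 OR NOT 1)) -> 1
  row 30 [11110]: ((1 XOR (0 XOR NOT 1)) OR (0 OR NOT 1)) -> 1
  row 31 [11111]: ((1 XOR (1 XOR NOT 1)) OR (1 OR NOT 1)) -> 1
Full result column, 4 rows per line (a,b,c fixed per line; d,e runs 00..11 left to right):
  rows 0-3 [a,b,c=000]: 1111  = hex F
  rows 4-7 [a,b,c=001]: 1101  = hex D
  rows 8-11 [a,b,c=010]: 1111  = hex F
  rows 12-15 [a,b,c=011]: 0111  = hex 7
  rows 16-19 [a,b,c=100]: 1111  = hex F
  rows 20-23 [a,b,c=101]: 1101  = hex D
  rows 24-27 [a,b,c=110]: 1111  = hex F
  rows 28-31 [a,b,c=111]: 0111  = hex 7
Output column (row 0 .. row 31) = 11111101111101111111110111110111
Output column grouped in 4s = 1111 1101 1111 0111 1111 1101 1111 0111 = 0xFDF7FDF7
Convert to decimal digit by digit (value = value*16 + digit):
  F -> 15
  15*16 + 13 (D) = 253
  253*16 + 15 (F) = 4063
  4063*16 + 7 = 65015
  65015*16 + 15 (F) = 1040255
  1040255*16 + 13 (D) = 16644093
  16644093*16 + 15 (F) = 266305503
  266305503*16 + 7 = 4260888055
Decimal = 4260888055

4260888055


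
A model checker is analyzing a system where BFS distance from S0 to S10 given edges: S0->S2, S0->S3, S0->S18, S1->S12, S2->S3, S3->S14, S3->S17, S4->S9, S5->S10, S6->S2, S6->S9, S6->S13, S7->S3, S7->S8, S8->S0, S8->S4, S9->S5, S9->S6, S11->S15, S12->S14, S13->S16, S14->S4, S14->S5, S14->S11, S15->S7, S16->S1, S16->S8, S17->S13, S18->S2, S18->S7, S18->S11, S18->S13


BFS layer-by-layer from S0:
  dist 0: {S0}
  dist 1: {S2, S3, S18}
  dist 2: {S7, S11, S13, S14, S17}
  dist 3: {S4, S5, S8, S15, S16}
  dist 4: {S1, S9, S10}
  -> S10 reached at distance 4
Shortest path length = 4

4


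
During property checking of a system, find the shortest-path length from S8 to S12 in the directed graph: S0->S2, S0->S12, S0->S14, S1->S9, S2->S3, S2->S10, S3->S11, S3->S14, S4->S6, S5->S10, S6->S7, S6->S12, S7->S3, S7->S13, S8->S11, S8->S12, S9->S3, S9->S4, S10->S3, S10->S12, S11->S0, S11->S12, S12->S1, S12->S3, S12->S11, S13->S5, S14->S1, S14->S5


BFS layer-by-layer from S8:
  dist 0: {S8}
  dist 1: {S11, S12}
  -> S12 reached at distance 1
Shortest path length = 1

1


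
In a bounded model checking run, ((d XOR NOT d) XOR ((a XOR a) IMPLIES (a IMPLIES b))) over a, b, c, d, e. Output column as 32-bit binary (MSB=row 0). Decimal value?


Formula: ((d XOR NOT d) XOR ((a XOR a) IMPLIES (a IMPLIES b))) over a, b, c, d, e (32 rows)
Evaluate each row (bits = a,b,c,d,e, MSB first):
  row 0 [00000]: ((0 XOR NOT 0) XOR ((0 XOR 0) IMPLIES (0 IMPLIES 0))) -> 0
  row 1 [00001]: ((0 XOR NOT 0) XOR ((0 XOR 0) IMPLIES (0 IMPLIES 0))) -> 0
  row 2 [00010]: ((1 XOR NOT 1) XOR ((0 XOR 0) IMPLIES (0 IMPLIES 0))) -> 0
  row 3 [00011]: ((1 XOR NOT 1) XOR ((0 XOR 0) IMPLIES (0 IMPLIES 0))) -> 0
  row 4 [00100]: ((0 XOR NOT 0) XOR ((0 XOR 0) IMPLIES (0 IMPLIES 0))) -> 0
  row 5 [00101]: ((0 XOR NOT 0) XOR ((0 XOR 0) IMPLIES (0 IMPLIES 0))) -> 0
  row 6 [00110]: ((1 XOR NOT 1) XOR ((0 XOR 0) IMPLIES (0 IMPLIES 0))) -> 0
  row 7 [00111]: ((1 XOR NOT 1) XOR ((0 XOR 0) IMPLIES (0 IMPLIES 0))) -> 0
  row 8 [01000]: ((0 XOR NOT 0) XOR ((0 XOR 0) IMPLIES (0 IMPLIES 1))) -> 0
  row 9 [01001]: ((0 XOR NOT 0) XOR ((0 XOR 0) IMPLIES (0 IMPLIES 1))) -> 0
  row 10 [01010]: ((1 XOR NOT 1) XOR ((0 XOR 0) IMPLIES (0 IMPLIES 1))) -> 0
  row 11 [01011]: ((1 XOR NOT 1) XOR ((0 XOR 0) IMPLIES (0 IMPLIES 1))) -> 0
  row 12 [01100]: ((0 XOR NOT 0) XOR ((0 XOR 0) IMPLIES (0 IMPLIES 1))) -> 0
  row 13 [01101]: ((0 XOR NOT 0) XOR ((0 XOR 0) IMPLIES (0 IMPLIES 1))) -> 0
  row 14 [01110]: ((1 XOR NOT 1) XOR ((0 XOR 0) IMPLIES (0 IMPLIES 1))) -> 0
  row 15 [01111]: ((1 XOR NOT 1) XOR ((0 XOR 0) IMPLIES (0 IMPLIES 1))) -> 0
  row 16 [10000]: ((0 XOR NOT 0) XOR ((1 XOR 1) IMPLIES (1 IMPLIES 0))) -> 0
  row 17 [10001]: ((0 XOR NOT 0) XOR ((1 XOR 1) IMPLIES (1 IMPLIES 0))) -> 0
  row 18 [10010]: ((1 XOR NOT 1) XOR ((1 XOR 1) IMPLIES (1 IMPLIES 0))) -> 0
  row 19 [10011]: ((1 XOR NOT 1) XOR ((1 XOR 1) IMPLIES (1 IMPLIES 0))) -> 0
  row 20 [10100]: ((0 XOR NOT 0) XOR ((1 XOR 1) IMPLIES (1 IMPLIES 0))) -> 0
  row 21 [10101]: ((0 XOR NOT 0) XOR ((1 XOR 1) IMPLIES (1 IMPLIES 0))) -> 0
  row 22 [10110]: ((1 XOR NOT 1) XOR ((1 XOR 1) IMPLIES (1 IMPLIES 0))) -> 0
  row 23 [10111]: ((1 XOR NOT 1) XOR ((1 XOR 1) IMPLIES (1 IMPLIES 0))) -> 0
  row 24 [11000]: ((0 XOR NOT 0) XOR ((1 XOR 1) IMPLIES (1 IMPLIES 1))) -> 0
  row 25 [11001]: ((0 XOR NOT 0) XOR ((1 XOR 1) IMPLIES (1 IMPLIES 1))) -> 0
  row 26 [11010]: ((1 XOR NOT 1) XOR ((1 XOR 1) IMPLIES (1 IMPLIES 1))) -> 0
  row 27 [11011]: ((1 XOR NOT 1) XOR ((1 XOR 1) IMPLIES (1 IMPLIES 1))) -> 0
  row 28 [11100]: ((0 XOR NOT 0) XOR ((1 XOR 1) IMPLIES (1 IMPLIES 1))) -> 0
  row 29 [11101]: ((0 XOR NOT 0) XOR ((1 XOR 1) IMPLIES (1 IMPLIES 1))) -> 0
  row 30 [11110]: ((1 XOR NOT 1) XOR ((1 XOR 1) IMPLIES (1 IMPLIES 1))) -> 0
  row 31 [11111]: ((1 XOR NOT 1) XOR ((1 XOR 1) IMPLIES (1 IMPLIES 1))) -> 0
Full result column, 4 rows per line (a,b,c fixed per line; d,e runs 00..11 left to right):
  rows 0-3 [a,b,c=000]: 0000  = hex 0
  rows 4-7 [a,b,c=001]: 0000  = hex 0
  rows 8-11 [a,b,c=010]: 0000  = hex 0
  rows 12-15 [a,b,c=011]: 0000  = hex 0
  rows 16-19 [a,b,c=100]: 0000  = hex 0
  rows 20-23 [a,b,c=101]: 0000  = hex 0
  rows 24-27 [a,b,c=110]: 0000  = hex 0
  rows 28-31 [a,b,c=111]: 0000  = hex 0
Output column (row 0 .. row 31) = 00000000000000000000000000000000
Output column grouped in 4s = 0000 0000 0000 0000 0000 0000 0000 0000 = 0x00000000
Convert to decimal digit by digit (value = value*16 + digit):
  0 -> 0
  0*16 + 0 = 0
  0*16 + 0 = 0
  0*16 + 0 = 0
  0*16 + 0 = 0
  0*16 + 0 = 0
  0*16 + 0 = 0
  0*16 + 0 = 0
Decimal = 0

0


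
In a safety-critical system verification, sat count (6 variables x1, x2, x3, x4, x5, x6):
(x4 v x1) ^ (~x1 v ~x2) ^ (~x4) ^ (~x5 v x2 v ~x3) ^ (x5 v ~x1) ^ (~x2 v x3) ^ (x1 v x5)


CNF with 7 clauses over 6 vars (64 assignments).
An assignment satisfies CNF iff every clause has >=1 true literal.
Check each row (bits = x1,x2,x3,x4,x5,x6; clause T/F shown):
  row 0 [000000]: clauses=FTTTTTF -> 0
  row 1 [000001]: clauses=FTTTTTF -> 0
  row 2 [000010]: clauses=FTTTTTT -> 0
  row 3 [000011]: clauses=FTTTTTT -> 0
  row 4 [000100]: clauses=TTFTTTF -> 0
  (every remaining row is evaluated the same way; all 64 results are listed next)
Full result column, 8 rows per line (x1,x2,x3 fixed per line; x4,x5,x6 runs 000..111 left to right):
  rows 0-7 [x1,x2,x3=000]: 00000000  (ones: 0)
  rows 8-15 [x1,x2,x3=001]: 00000000  (ones: 0)
  rows 16-23 [x1,x2,x3=010]: 00000000  (ones: 0)
  rows 24-31 [x1,x2,x3=011]: 00000000  (ones: 0)
  rows 32-39 [x1,x2,x3=100]: 00110000  (ones: 2)
  rows 40-47 [x1,x2,x3=101]: 00000000  (ones: 0)
  rows 48-55 [x1,x2,x3=110]: 00000000  (ones: 0)
  rows 56-63 [x1,x2,x3=111]: 00000000  (ones: 0)
Satisfying assignments = 0+0+0+0+2+0+0+0 = 2

2


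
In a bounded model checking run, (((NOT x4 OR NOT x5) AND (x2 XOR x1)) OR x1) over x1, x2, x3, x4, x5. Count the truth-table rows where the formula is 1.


Formula: (((NOT x4 OR NOT x5) AND (x2 XOR x1)) OR x1) over 5 vars (32 rows)
Evaluate each row (x1, x2, x3, x4, x5 as bits, MSB first):
  row 0 [00000]: (((NOT 0 OR NOT 0) AND (0 XOR 0)) OR 0) -> 0
  row 1 [00001]: (((NOT 0 OR NOT 1) AND (0 XOR 0)) OR 0) -> 0
  row 2 [00010]: (((NOT 1 OR NOT 0) AND (0 XOR 0)) OR 0) -> 0
  row 3 [00011]: (((NOT 1 OR NOT 1) AND (0 XOR 0)) OR 0) -> 0
  row 4 [00100]: (((NOT 0 OR NOT 0) AND (0 XOR 0)) OR 0) -> 0
  row 5 [00101]: (((NOT 0 OR NOT 1) AND (0 XOR 0)) OR 0) -> 0
  row 6 [00110]: (((NOT 1 OR NOT 0) AND (0 XOR 0)) OR 0) -> 0
  row 7 [00111]: (((NOT 1 OR NOT 1) AND (0 XOR 0)) OR 0) -> 0
  row 8 [01000]: (((NOT 0 OR NOT 0) AND (1 XOR 0)) OR 0) -> 1
  row 9 [01001]: (((NOT 0 OR NOT 1) AND (1 XOR 0)) OR 0) -> 1
  row 10 [01010]: (((NOT 1 OR NOT 0) AND (1 XOR 0)) OR 0) -> 1
  row 11 [01011]: (((NOT 1 OR NOT 1) AND (1 XOR 0)) OR 0) -> 0
  row 12 [01100]: (((NOT 0 OR NOT 0) AND (1 XOR 0)) OR 0) -> 1
  row 13 [01101]: (((NOT 0 OR NOT 1) AND (1 XOR 0)) OR 0) -> 1
  row 14 [01110]: (((NOT 1 OR NOT 0) AND (1 XOR 0)) OR 0) -> 1
  row 15 [01111]: (((NOT 1 OR NOT 1) AND (1 XOR 0)) OR 0) -> 0
  row 16 [10000]: (((NOT 0 OR NOT 0) AND (0 XOR 1)) OR 1) -> 1
  row 17 [10001]: (((NOT 0 OR NOT 1) AND (0 XOR 1)) OR 1) -> 1
  row 18 [10010]: (((NOT 1 OR NOT 0) AND (0 XOR 1)) OR 1) -> 1
  row 19 [10011]: (((NOT 1 OR NOT 1) AND (0 XOR 1)) OR 1) -> 1
  row 20 [10100]: (((NOT 0 OR NOT 0) AND (0 XOR 1)) OR 1) -> 1
  row 21 [10101]: (((NOT 0 OR NOT 1) AND (0 XOR 1)) OR 1) -> 1
  row 22 [10110]: (((NOT 1 OR NOT 0) AND (0 XOR 1)) OR 1) -> 1
  row 23 [10111]: (((NOT 1 OR NOT 1) AND (0 XOR 1)) OR 1) -> 1
  row 24 [11000]: (((NOT 0 OR NOT 0) AND (1 XOR 1)) OR 1) -> 1
  row 25 [11001]: (((NOT 0 OR NOT 1) AND (1 XOR 1)) OR 1) -> 1
  row 26 [11010]: (((NOT 1 OR NOT 0) AND (1 XOR 1)) OR 1) -> 1
  row 27 [11011]: (((NOT 1 OR NOT 1) AND (1 XOR 1)) OR 1) -> 1
  row 28 [11100]: (((NOT 0 OR NOT 0) AND (1 XOR 1)) OR 1) -> 1
  row 29 [11101]: (((NOT 0 OR NOT 1) AND (1 XOR 1)) OR 1) -> 1
  row 30 [11110]: (((NOT 1 OR NOT 0) AND (1 XOR 1)) OR 1) -> 1
  row 31 [11111]: (((NOT 1 OR NOT 1) AND (1 XOR 1)) OR 1) -> 1
Full result column, 8 rows per line (x1,x2 fixed per line; x3,x4,x5 runs 000..111 left to right):
  rows 0-7 [x1,x2=00]: 00000000  (ones: 0)
  rows 8-15 [x1,x2=01]: 11101110  (ones: 6)
  rows 16-23 [x1,x2=10]: 11111111  (ones: 8)
  rows 24-31 [x1,x2=11]: 11111111  (ones: 8)
Count of 1-rows = 0+6+8+8 = 22

22


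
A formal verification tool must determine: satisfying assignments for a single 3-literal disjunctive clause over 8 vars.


Step 1: Total=2^8=256
Step 2: Unsat when all 3 false: 2^5=32
Step 3: Sat=256-32=224

224


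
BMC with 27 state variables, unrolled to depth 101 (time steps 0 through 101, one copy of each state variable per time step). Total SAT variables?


BMC unrolls to depth k, creating one copy of each state var for steps 0..k.
Step count = 101 + 1 = 102 (steps 0 through 101)
Vars per step = 27
Total = 27 * 102 = 2754

2754


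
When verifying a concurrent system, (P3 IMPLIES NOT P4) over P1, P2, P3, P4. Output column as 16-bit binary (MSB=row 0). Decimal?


Formula: (P3 IMPLIES NOT P4) over P1, P2, P3, P4 (16 rows)
Evaluate each row (bits = P1,P2,P3,P4, MSB first):
  row 0 [0000]: (0 IMPLIES NOT 0) -> 1
  row 1 [0001]: (0 IMPLIES NOT 1) -> 1
  row 2 [0010]: (1 IMPLIES NOT 0) -> 1
  row 3 [0011]: (1 IMPLIES NOT 1) -> 0
  row 4 [0100]: (0 IMPLIES NOT 0) -> 1
  row 5 [0101]: (0 IMPLIES NOT 1) -> 1
  row 6 [0110]: (1 IMPLIES NOT 0) -> 1
  row 7 [0111]: (1 IMPLIES NOT 1) -> 0
  row 8 [1000]: (0 IMPLIES NOT 0) -> 1
  row 9 [1001]: (0 IMPLIES NOT 1) -> 1
  row 10 [1010]: (1 IMPLIES NOT 0) -> 1
  row 11 [1011]: (1 IMPLIES NOT 1) -> 0
  row 12 [1100]: (0 IMPLIES NOT 0) -> 1
  row 13 [1101]: (0 IMPLIES NOT 1) -> 1
  row 14 [1110]: (1 IMPLIES NOT 0) -> 1
  row 15 [1111]: (1 IMPLIES NOT 1) -> 0
Full result column, 4 rows per line (P1,P2 fixed per line; P3,P4 runs 00..11 left to right):
  rows 0-3 [P1,P2=00]: 1110  = hex E
  rows 4-7 [P1,P2=01]: 1110  = hex E
  rows 8-11 [P1,P2=10]: 1110  = hex E
  rows 12-15 [P1,P2=11]: 1110  = hex E
Output column (row 0 .. row 15) = 1110111011101110
Output column grouped in 4s = 1110 1110 1110 1110 = 0xEEEE
Convert to decimal digit by digit (value = value*16 + digit):
  E -> 14
  14*16 + 14 (E) = 238
  238*16 + 14 (E) = 3822
  3822*16 + 14 (E) = 61166
Decimal = 61166

61166


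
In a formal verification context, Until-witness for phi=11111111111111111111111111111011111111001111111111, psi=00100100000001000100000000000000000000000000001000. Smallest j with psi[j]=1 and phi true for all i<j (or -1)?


(phi U psi) at 0: need smallest j with psi[j]=1 and phi[i]=1 for all i in [0,j).
Scan from step 0:
  step 0: phi=1, psi=0 -> continue
  step 1: phi=1, psi=0 -> continue
  step 2: psi=1 and phi held for [0,2) -> witness found
Witness step = 2

2


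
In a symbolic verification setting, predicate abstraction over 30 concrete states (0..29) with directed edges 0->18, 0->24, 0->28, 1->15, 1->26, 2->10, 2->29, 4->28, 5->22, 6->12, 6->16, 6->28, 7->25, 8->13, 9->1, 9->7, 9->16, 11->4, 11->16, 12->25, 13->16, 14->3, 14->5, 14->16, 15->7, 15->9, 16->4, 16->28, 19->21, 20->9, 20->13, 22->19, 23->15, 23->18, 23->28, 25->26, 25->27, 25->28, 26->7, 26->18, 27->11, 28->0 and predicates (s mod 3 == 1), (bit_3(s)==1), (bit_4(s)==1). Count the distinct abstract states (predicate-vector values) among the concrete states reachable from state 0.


BFS from 0:
Concrete reachable: {0, 18, 24, 28}
Abstract via predicates (s mod 3 == 1), (bit_3(s)==1), (bit_4(s)==1):
  (0,0,0) <- {0}
  (0,0,1) <- {18}
  (0,1,1) <- {24}
  (1,1,1) <- {28}
Distinct abstract states = 4

4


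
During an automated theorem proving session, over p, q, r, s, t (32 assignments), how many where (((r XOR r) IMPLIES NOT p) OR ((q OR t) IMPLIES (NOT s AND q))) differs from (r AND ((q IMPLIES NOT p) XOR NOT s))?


F1 = (((r XOR r) IMPLIES NOT p) OR ((q OR t) IMPLIES (NOT s AND q)))
F2 = (r AND ((q IMPLIES NOT p) XOR NOT s))
Evaluate both on each of 32 rows (bits = p,q,r,s,t):
  row 0 [00000]: F1=1 F2=0 (differ) -> 1
  row 1 [00001]: F1=1 F2=0 (differ) -> 1
  row 2 [00010]: F1=1 F2=0 (differ) -> 1
  row 3 [00011]: F1=1 F2=0 (differ) -> 1
  row 4 [00100]: F1=1 F2=0 (differ) -> 1
  row 5 [00101]: F1=1 F2=0 (differ) -> 1
  row 6 [00110]: F1=1 F2=1 -> 0
  row 7 [00111]: F1=1 F2=1 -> 0
  row 8 [01000]: F1=1 F2=0 (differ) -> 1
  row 9 [01001]: F1=1 F2=0 (differ) -> 1
  row 10 [01010]: F1=1 F2=0 (differ) -> 1
  row 11 [01011]: F1=1 F2=0 (differ) -> 1
  row 12 [01100]: F1=1 F2=0 (differ) -> 1
  row 13 [01101]: F1=1 F2=0 (differ) -> 1
  row 14 [01110]: F1=1 F2=1 -> 0
  row 15 [01111]: F1=1 F2=1 -> 0
  row 16 [10000]: F1=1 F2=0 (differ) -> 1
  row 17 [10001]: F1=1 F2=0 (differ) -> 1
  row 18 [10010]: F1=1 F2=0 (differ) -> 1
  row 19 [10011]: F1=1 F2=0 (differ) -> 1
  row 20 [10100]: F1=1 F2=0 (differ) -> 1
  row 21 [10101]: F1=1 F2=0 (differ) -> 1
  row 22 [10110]: F1=1 F2=1 -> 0
  row 23 [10111]: F1=1 F2=1 -> 0
  row 24 [11000]: F1=1 F2=0 (differ) -> 1
  row 25 [11001]: F1=1 F2=0 (differ) -> 1
  row 26 [11010]: F1=1 F2=0 (differ) -> 1
  row 27 [11011]: F1=1 F2=0 (differ) -> 1
  row 28 [11100]: F1=1 F2=1 -> 0
  row 29 [11101]: F1=1 F2=1 -> 0
  row 30 [11110]: F1=1 F2=0 (differ) -> 1
  row 31 [11111]: F1=1 F2=0 (differ) -> 1
Full result column, 8 rows per line (p,q fixed per line; r,s,t runs 000..111 left to right):
  rows 0-7 [p,q=00]: 11111100  (ones: 6)
  rows 8-15 [p,q=01]: 11111100  (ones: 6)
  rows 16-23 [p,q=10]: 11111100  (ones: 6)
  rows 24-31 [p,q=11]: 11110011  (ones: 6)
Disagreements = 6+6+6+6 = 24

24


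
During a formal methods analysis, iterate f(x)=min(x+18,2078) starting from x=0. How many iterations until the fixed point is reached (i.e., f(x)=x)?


Step 1: x=0, cap=2078, increment=18
Step 2: x grows by 18 each step until capped at 2078; fixed point is x=2078
Step 3: iterations = ceil(2078/18) = 116

116


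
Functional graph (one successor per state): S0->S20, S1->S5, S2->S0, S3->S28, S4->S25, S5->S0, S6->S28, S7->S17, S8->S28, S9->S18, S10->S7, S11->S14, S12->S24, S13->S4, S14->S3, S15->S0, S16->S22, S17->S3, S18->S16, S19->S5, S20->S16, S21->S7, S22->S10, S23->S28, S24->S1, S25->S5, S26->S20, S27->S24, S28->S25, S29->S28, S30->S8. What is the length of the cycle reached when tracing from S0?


Trace from S0 until a state repeats:
  S0 -> S20 -> S16 -> S22 -> S10 -> S7 -> S17 -> S3 -> S28 -> S25 -> S5 -> S0
S0 first seen at step 0, revisited at step 11.
Cycle length = 11 - 0 = 11

11


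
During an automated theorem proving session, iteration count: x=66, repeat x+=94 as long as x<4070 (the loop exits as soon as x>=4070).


Step 1: x goes from 66 toward 4070 by 94; the body runs while x<4070, so iterations = ceil((bound-start)/step)
Step 2: Distance=4004
Step 3: ceil(4004/94)=43

43


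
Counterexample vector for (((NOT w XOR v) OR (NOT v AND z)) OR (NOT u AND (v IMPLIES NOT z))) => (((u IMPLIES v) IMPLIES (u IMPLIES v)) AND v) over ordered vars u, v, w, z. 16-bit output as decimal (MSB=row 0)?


F1 = (((NOT w XOR v) OR (NOT v AND z)) OR (NOT u AND (v IMPLIES NOT z)))
F2 = (((u IMPLIES v) IMPLIES (u IMPLIES v)) AND v)
Counterexample to F1=>F2 is where F1=1 and F2=0.
Evaluate each row (bits = u,v,w,z, MSB first):
  row 0 [0000]: F1=1 F2=0 -> F1&~F2 -> 1
  row 1 [0001]: F1=1 F2=0 -> F1&~F2 -> 1
  row 2 [0010]: F1=1 F2=0 -> F1&~F2 -> 1
  row 3 [0011]: F1=1 F2=0 -> F1&~F2 -> 1
  row 4 [0100]: F1=1 F2=1 -> F1&~F2 -> 0
  row 5 [0101]: F1=0 F2=1 -> F1&~F2 -> 0
  row 6 [0110]: F1=1 F2=1 -> F1&~F2 -> 0
  row 7 [0111]: F1=1 F2=1 -> F1&~F2 -> 0
  row 8 [1000]: F1=1 F2=0 -> F1&~F2 -> 1
  row 9 [1001]: F1=1 F2=0 -> F1&~F2 -> 1
  row 10 [1010]: F1=0 F2=0 -> F1&~F2 -> 0
  row 11 [1011]: F1=1 F2=0 -> F1&~F2 -> 1
  row 12 [1100]: F1=0 F2=1 -> F1&~F2 -> 0
  row 13 [1101]: F1=0 F2=1 -> F1&~F2 -> 0
  row 14 [1110]: F1=1 F2=1 -> F1&~F2 -> 0
  row 15 [1111]: F1=1 F2=1 -> F1&~F2 -> 0
Full result column, 4 rows per line (u,v fixed per line; w,z runs 00..11 left to right):
  rows 0-3 [u,v=00]: 1111  = hex F
  rows 4-7 [u,v=01]: 0000  = hex 0
  rows 8-11 [u,v=10]: 1101  = hex D
  rows 12-15 [u,v=11]: 0000  = hex 0
Counterexample vector (row 0 .. row 15) = 1111000011010000
Output column grouped in 4s = 1111 0000 1101 0000 = 0xF0D0
Convert to decimal digit by digit (value = value*16 + digit):
  F -> 15
  15*16 + 0 = 240
  240*16 + 13 (D) = 3853
  3853*16 + 0 = 61648
Decimal = 61648

61648


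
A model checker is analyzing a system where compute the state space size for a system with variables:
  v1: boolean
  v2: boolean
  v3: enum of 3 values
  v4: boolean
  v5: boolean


State space = product of domain sizes of all variables.
Domain sizes:
  v1 (boolean): 2
  v2 (boolean): 2
  v3 (enum of 3 values): 3
  v4 (boolean): 2
  v5 (boolean): 2
Product = 2 * 2 * 3 * 2 * 2 = 48

48


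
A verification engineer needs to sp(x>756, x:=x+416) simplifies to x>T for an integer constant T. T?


Formula: sp(P, x:=E) = exists old_x. (x = E[old_x/x]) AND P[old_x/x] (old_x is the value of x before the assignment; eliminate old_x by solving x = E[old_x/x] for old_x)
Step 1: Precondition P: x>756, i.e. old_x > 756
Step 2: Assignment gives x = old_x + 416, so old_x = x - 416
Step 3: Substitute into P: x - 416 > 756
Step 4: Simplify: x > 756+416 = 1172

1172


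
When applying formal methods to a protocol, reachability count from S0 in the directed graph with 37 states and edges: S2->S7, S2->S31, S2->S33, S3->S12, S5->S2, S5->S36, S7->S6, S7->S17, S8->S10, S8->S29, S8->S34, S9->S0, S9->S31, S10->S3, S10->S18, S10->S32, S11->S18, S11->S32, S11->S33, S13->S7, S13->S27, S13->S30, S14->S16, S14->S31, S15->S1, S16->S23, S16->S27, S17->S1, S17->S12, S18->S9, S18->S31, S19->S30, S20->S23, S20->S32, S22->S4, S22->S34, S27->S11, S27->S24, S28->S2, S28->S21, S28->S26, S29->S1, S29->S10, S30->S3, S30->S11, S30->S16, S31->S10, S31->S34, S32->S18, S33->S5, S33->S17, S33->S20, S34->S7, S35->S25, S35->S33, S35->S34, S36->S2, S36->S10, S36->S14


BFS from S0:
  layer 0: {S0}
Reachable set: {S0}
Count = 1

1


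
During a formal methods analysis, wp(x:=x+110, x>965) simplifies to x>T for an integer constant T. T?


Formula: wp(x:=E, P) = P[E/x] (substitute E for x in postcondition)
Step 1: Postcondition: x>965
Step 2: Substitute x+110 for x: x+110>965
Step 3: Solve for x: x > 965-110 = 855

855


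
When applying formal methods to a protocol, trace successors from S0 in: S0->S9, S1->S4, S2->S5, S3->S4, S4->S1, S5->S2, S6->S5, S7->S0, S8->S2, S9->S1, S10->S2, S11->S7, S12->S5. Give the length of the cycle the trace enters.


Trace from S0 until a state repeats:
  S0 -> S9 -> S1 -> S4 -> S1
S1 first seen at step 2, revisited at step 4.
Cycle length = 4 - 2 = 2

2


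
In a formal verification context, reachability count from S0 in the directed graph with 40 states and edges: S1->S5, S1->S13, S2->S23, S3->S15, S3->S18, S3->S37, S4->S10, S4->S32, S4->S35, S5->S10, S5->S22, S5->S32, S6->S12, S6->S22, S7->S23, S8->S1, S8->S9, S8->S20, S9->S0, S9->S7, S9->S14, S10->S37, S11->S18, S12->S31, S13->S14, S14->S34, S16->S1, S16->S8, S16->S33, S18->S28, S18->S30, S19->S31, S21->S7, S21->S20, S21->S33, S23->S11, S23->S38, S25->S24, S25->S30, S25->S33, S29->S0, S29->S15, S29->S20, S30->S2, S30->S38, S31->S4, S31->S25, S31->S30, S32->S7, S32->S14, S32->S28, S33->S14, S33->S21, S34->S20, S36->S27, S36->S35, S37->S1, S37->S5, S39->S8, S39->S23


BFS from S0:
  layer 0: {S0}
Reachable set: {S0}
Count = 1

1


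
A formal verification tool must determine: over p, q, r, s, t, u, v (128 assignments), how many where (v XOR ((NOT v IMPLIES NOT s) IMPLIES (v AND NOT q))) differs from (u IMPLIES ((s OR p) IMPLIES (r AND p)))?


F1 = (v XOR ((NOT v IMPLIES NOT s) IMPLIES (v AND NOT q)))
F2 = (u IMPLIES ((s OR p) IMPLIES (r AND p)))
Evaluate both on each of 128 rows (bits = p,q,r,s,t,u,v):
  row 0 [0000000]: F1=0 F2=1 (differ) -> 1
  row 1 [0000001]: F1=0 F2=1 (differ) -> 1
  row 2 [0000010]: F1=0 F2=1 (differ) -> 1
  row 3 [0000011]: F1=0 F2=1 (differ) -> 1
  row 4 [0000100]: F1=0 F2=1 (differ) -> 1
  (every remaining row is evaluated the same way; all 128 results are listed next)
Full result column, 8 rows per line (p,q,r,s fixed per line; t,u,v runs 000..111 left to right):
  rows 0-7 [p,q,r,s=0000]: 11111111  (ones: 8)
  rows 8-15 [p,q,r,s=0001]: 01100110  (ones: 4)
  rows 16-23 [p,q,r,s=0010]: 11111111  (ones: 8)
  rows 24-31 [p,q,r,s=0011]: 01100110  (ones: 4)
  rows 32-39 [p,q,r,s=0100]: 10101010  (ones: 4)
  rows 40-47 [p,q,r,s=0101]: 00110011  (ones: 4)
  rows 48-55 [p,q,r,s=0110]: 10101010  (ones: 4)
  rows 56-63 [p,q,r,s=0111]: 00110011  (ones: 4)
  rows 64-71 [p,q,r,s=1000]: 11001100  (ones: 4)
  rows 72-79 [p,q,r,s=1001]: 01100110  (ones: 4)
  rows 80-87 [p,q,r,s=1010]: 11111111  (ones: 8)
  rows 88-95 [p,q,r,s=1011]: 01010101  (ones: 4)
  rows 96-103 [p,q,r,s=1100]: 10011001  (ones: 4)
  rows 104-111 [p,q,r,s=1101]: 00110011  (ones: 4)
  rows 112-119 [p,q,r,s=1110]: 10101010  (ones: 4)
  rows 120-127 [p,q,r,s=1111]: 00000000  (ones: 0)
Disagreements = 8+4+8+4+4+4+4+4+4+4+8+4+4+4+4+0 = 72

72


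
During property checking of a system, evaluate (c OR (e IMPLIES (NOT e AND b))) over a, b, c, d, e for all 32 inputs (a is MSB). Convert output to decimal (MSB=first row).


Formula: (c OR (e IMPLIES (NOT e AND b))) over a, b, c, d, e (32 rows)
Evaluate each row (bits = a,b,c,d,e, MSB first):
  row 0 [00000]: (0 OR (0 IMPLIES (NOT 0 AND 0))) -> 1
  row 1 [00001]: (0 OR (1 IMPLIES (NOT 1 AND 0))) -> 0
  row 2 [00010]: (0 OR (0 IMPLIES (NOT 0 AND 0))) -> 1
  row 3 [00011]: (0 OR (1 IMPLIES (NOT 1 AND 0))) -> 0
  row 4 [00100]: (1 OR (0 IMPLIES (NOT 0 AND 0))) -> 1
  row 5 [00101]: (1 OR (1 IMPLIES (NOT 1 AND 0))) -> 1
  row 6 [00110]: (1 OR (0 IMPLIES (NOT 0 AND 0))) -> 1
  row 7 [00111]: (1 OR (1 IMPLIES (NOT 1 AND 0))) -> 1
  row 8 [01000]: (0 OR (0 IMPLIES (NOT 0 AND 1))) -> 1
  row 9 [01001]: (0 OR (1 IMPLIES (NOT 1 AND 1))) -> 0
  row 10 [01010]: (0 OR (0 IMPLIES (NOT 0 AND 1))) -> 1
  row 11 [01011]: (0 OR (1 IMPLIES (NOT 1 AND 1))) -> 0
  row 12 [01100]: (1 OR (0 IMPLIES (NOT 0 AND 1))) -> 1
  row 13 [01101]: (1 OR (1 IMPLIES (NOT 1 AND 1))) -> 1
  row 14 [01110]: (1 OR (0 IMPLIES (NOT 0 AND 1))) -> 1
  row 15 [01111]: (1 OR (1 IMPLIES (NOT 1 AND 1))) -> 1
  row 16 [10000]: (0 OR (0 IMPLIES (NOT 0 AND 0))) -> 1
  row 17 [10001]: (0 OR (1 IMPLIES (NOT 1 AND 0))) -> 0
  row 18 [10010]: (0 OR (0 IMPLIES (NOT 0 AND 0))) -> 1
  row 19 [10011]: (0 OR (1 IMPLIES (NOT 1 AND 0))) -> 0
  row 20 [10100]: (1 OR (0 IMPLIES (NOT 0 AND 0))) -> 1
  row 21 [10101]: (1 OR (1 IMPLIES (NOT 1 AND 0))) -> 1
  row 22 [10110]: (1 OR (0 IMPLIES (NOT 0 AND 0))) -> 1
  row 23 [10111]: (1 OR (1 IMPLIES (NOT 1 AND 0))) -> 1
  row 24 [11000]: (0 OR (0 IMPLIES (NOT 0 AND 1))) -> 1
  row 25 [11001]: (0 OR (1 IMPLIES (NOT 1 AND 1))) -> 0
  row 26 [11010]: (0 OR (0 IMPLIES (NOT 0 AND 1))) -> 1
  row 27 [11011]: (0 OR (1 IMPLIES (NOT 1 AND 1))) -> 0
  row 28 [11100]: (1 OR (0 IMPLIES (NOT 0 AND 1))) -> 1
  row 29 [11101]: (1 OR (1 IMPLIES (NOT 1 AND 1))) -> 1
  row 30 [11110]: (1 OR (0 IMPLIES (NOT 0 AND 1))) -> 1
  row 31 [11111]: (1 OR (1 IMPLIES (NOT 1 AND 1))) -> 1
Full result column, 4 rows per line (a,b,c fixed per line; d,e runs 00..11 left to right):
  rows 0-3 [a,b,c=000]: 1010  = hex A
  rows 4-7 [a,b,c=001]: 1111  = hex F
  rows 8-11 [a,b,c=010]: 1010  = hex A
  rows 12-15 [a,b,c=011]: 1111  = hex F
  rows 16-19 [a,b,c=100]: 1010  = hex A
  rows 20-23 [a,b,c=101]: 1111  = hex F
  rows 24-27 [a,b,c=110]: 1010  = hex A
  rows 28-31 [a,b,c=111]: 1111  = hex F
Output column (row 0 .. row 31) = 10101111101011111010111110101111
Output column grouped in 4s = 1010 1111 1010 1111 1010 1111 1010 1111 = 0xAFAFAFAF
Convert to decimal digit by digit (value = value*16 + digit):
  A -> 10
  10*16 + 15 (F) = 175
  175*16 + 10 (A) = 2810
  2810*16 + 15 (F) = 44975
  44975*16 + 10 (A) = 719610
  719610*16 + 15 (F) = 11513775
  11513775*16 + 10 (A) = 184220410
  184220410*16 + 15 (F) = 2947526575
Decimal = 2947526575

2947526575


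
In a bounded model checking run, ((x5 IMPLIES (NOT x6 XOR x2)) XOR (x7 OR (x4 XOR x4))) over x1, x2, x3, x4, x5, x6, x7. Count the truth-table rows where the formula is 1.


Formula: ((x5 IMPLIES (NOT x6 XOR x2)) XOR (x7 OR (x4 XOR x4))) over 7 vars (128 rows)
Evaluate each row (x1, x2, x3, x4, x5, x6, x7 as bits, MSB first):
  row 0 [0000000]: ((0 IMPLIES (NOT 0 XOR 0)) XOR (0 OR (0 XOR 0))) -> 1
  row 1 [0000001]: ((0 IMPLIES (NOT 0 XOR 0)) XOR (1 OR (0 XOR 0))) -> 0
  row 2 [0000010]: ((0 IMPLIES (NOT 1 XOR 0)) XOR (0 OR (0 XOR 0))) -> 1
  row 3 [0000011]: ((0 IMPLIES (NOT 1 XOR 0)) XOR (1 OR (0 XOR 0))) -> 0
  row 4 [0000100]: ((1 IMPLIES (NOT 0 XOR 0)) XOR (0 OR (0 XOR 0))) -> 1
  (every remaining row is evaluated the same way; all 128 results are listed next)
Full result column, 8 rows per line (x1,x2,x3,x4 fixed per line; x5,x6,x7 runs 000..111 left to right):
  rows 0-7 [x1,x2,x3,x4=0000]: 10101001  (ones: 4)
  rows 8-15 [x1,x2,x3,x4=0001]: 10101001  (ones: 4)
  rows 16-23 [x1,x2,x3,x4=0010]: 10101001  (ones: 4)
  rows 24-31 [x1,x2,x3,x4=0011]: 10101001  (ones: 4)
  rows 32-39 [x1,x2,x3,x4=0100]: 10100110  (ones: 4)
  rows 40-47 [x1,x2,x3,x4=0101]: 10100110  (ones: 4)
  rows 48-55 [x1,x2,x3,x4=0110]: 10100110  (ones: 4)
  rows 56-63 [x1,x2,x3,x4=0111]: 10100110  (ones: 4)
  rows 64-71 [x1,x2,x3,x4=1000]: 10101001  (ones: 4)
  rows 72-79 [x1,x2,x3,x4=1001]: 10101001  (ones: 4)
  rows 80-87 [x1,x2,x3,x4=1010]: 10101001  (ones: 4)
  rows 88-95 [x1,x2,x3,x4=1011]: 10101001  (ones: 4)
  rows 96-103 [x1,x2,x3,x4=1100]: 10100110  (ones: 4)
  rows 104-111 [x1,x2,x3,x4=1101]: 10100110  (ones: 4)
  rows 112-119 [x1,x2,x3,x4=1110]: 10100110  (ones: 4)
  rows 120-127 [x1,x2,x3,x4=1111]: 10100110  (ones: 4)
Count of 1-rows = 4+4+4+4+4+4+4+4+4+4+4+4+4+4+4+4 = 64

64


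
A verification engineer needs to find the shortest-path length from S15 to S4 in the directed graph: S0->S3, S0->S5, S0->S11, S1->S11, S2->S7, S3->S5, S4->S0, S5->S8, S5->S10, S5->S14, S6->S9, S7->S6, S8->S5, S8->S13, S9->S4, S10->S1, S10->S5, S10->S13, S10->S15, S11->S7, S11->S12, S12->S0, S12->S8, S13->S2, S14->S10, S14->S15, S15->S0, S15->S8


BFS layer-by-layer from S15:
  dist 0: {S15}
  dist 1: {S0, S8}
  dist 2: {S3, S5, S11, S13}
  dist 3: {S2, S7, S10, S12, S14}
  dist 4: {S1, S6}
  dist 5: {S9}
  dist 6: {S4}
  -> S4 reached at distance 6
Shortest path length = 6

6


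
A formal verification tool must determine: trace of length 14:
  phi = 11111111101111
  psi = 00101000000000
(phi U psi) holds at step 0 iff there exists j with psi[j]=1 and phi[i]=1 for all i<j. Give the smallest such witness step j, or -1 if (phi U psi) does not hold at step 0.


(phi U psi) at 0: need smallest j with psi[j]=1 and phi[i]=1 for all i in [0,j).
Scan from step 0:
  step 0: phi=1, psi=0 -> continue
  step 1: phi=1, psi=0 -> continue
  step 2: psi=1 and phi held for [0,2) -> witness found
Witness step = 2

2


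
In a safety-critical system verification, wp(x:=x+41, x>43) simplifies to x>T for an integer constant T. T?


Formula: wp(x:=E, P) = P[E/x] (substitute E for x in postcondition)
Step 1: Postcondition: x>43
Step 2: Substitute x+41 for x: x+41>43
Step 3: Solve for x: x > 43-41 = 2

2


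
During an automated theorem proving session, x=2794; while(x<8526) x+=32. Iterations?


Step 1: x goes from 2794 toward 8526 by 32; the body runs while x<8526, so iterations = ceil((bound-start)/step)
Step 2: Distance=5732
Step 3: ceil(5732/32)=180

180


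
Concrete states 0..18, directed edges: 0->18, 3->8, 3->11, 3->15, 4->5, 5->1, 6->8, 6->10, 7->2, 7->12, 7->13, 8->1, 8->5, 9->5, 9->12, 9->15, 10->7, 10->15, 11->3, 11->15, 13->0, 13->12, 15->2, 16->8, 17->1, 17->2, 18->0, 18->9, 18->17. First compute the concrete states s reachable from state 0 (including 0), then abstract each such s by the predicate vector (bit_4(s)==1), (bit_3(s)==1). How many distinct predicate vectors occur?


BFS from 0:
Concrete reachable: {0, 1, 2, 5, 9, 12, 15, 17, 18}
Abstract via predicates (bit_4(s)==1), (bit_3(s)==1):
  (0,0) <- {0, 1, 2, 5}
  (0,1) <- {9, 12, 15}
  (1,0) <- {17, 18}
Distinct abstract states = 3

3


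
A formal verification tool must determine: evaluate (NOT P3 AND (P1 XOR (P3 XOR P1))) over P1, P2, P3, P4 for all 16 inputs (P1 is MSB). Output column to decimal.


Formula: (NOT P3 AND (P1 XOR (P3 XOR P1))) over P1, P2, P3, P4 (16 rows)
Evaluate each row (bits = P1,P2,P3,P4, MSB first):
  row 0 [0000]: (NOT 0 AND (0 XOR (0 XOR 0))) -> 0
  row 1 [0001]: (NOT 0 AND (0 XOR (0 XOR 0))) -> 0
  row 2 [0010]: (NOT 1 AND (0 XOR (1 XOR 0))) -> 0
  row 3 [0011]: (NOT 1 AND (0 XOR (1 XOR 0))) -> 0
  row 4 [0100]: (NOT 0 AND (0 XOR (0 XOR 0))) -> 0
  row 5 [0101]: (NOT 0 AND (0 XOR (0 XOR 0))) -> 0
  row 6 [0110]: (NOT 1 AND (0 XOR (1 XOR 0))) -> 0
  row 7 [0111]: (NOT 1 AND (0 XOR (1 XOR 0))) -> 0
  row 8 [1000]: (NOT 0 AND (1 XOR (0 XOR 1))) -> 0
  row 9 [1001]: (NOT 0 AND (1 XOR (0 XOR 1))) -> 0
  row 10 [1010]: (NOT 1 AND (1 XOR (1 XOR 1))) -> 0
  row 11 [1011]: (NOT 1 AND (1 XOR (1 XOR 1))) -> 0
  row 12 [1100]: (NOT 0 AND (1 XOR (0 XOR 1))) -> 0
  row 13 [1101]: (NOT 0 AND (1 XOR (0 XOR 1))) -> 0
  row 14 [1110]: (NOT 1 AND (1 XOR (1 XOR 1))) -> 0
  row 15 [1111]: (NOT 1 AND (1 XOR (1 XOR 1))) -> 0
Full result column, 4 rows per line (P1,P2 fixed per line; P3,P4 runs 00..11 left to right):
  rows 0-3 [P1,P2=00]: 0000  = hex 0
  rows 4-7 [P1,P2=01]: 0000  = hex 0
  rows 8-11 [P1,P2=10]: 0000  = hex 0
  rows 12-15 [P1,P2=11]: 0000  = hex 0
Output column (row 0 .. row 15) = 0000000000000000
Output column grouped in 4s = 0000 0000 0000 0000 = 0x0000
Convert to decimal digit by digit (value = value*16 + digit):
  0 -> 0
  0*16 + 0 = 0
  0*16 + 0 = 0
  0*16 + 0 = 0
Decimal = 0

0


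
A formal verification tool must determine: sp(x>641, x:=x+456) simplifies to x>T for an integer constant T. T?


Formula: sp(P, x:=E) = exists old_x. (x = E[old_x/x]) AND P[old_x/x] (old_x is the value of x before the assignment; eliminate old_x by solving x = E[old_x/x] for old_x)
Step 1: Precondition P: x>641, i.e. old_x > 641
Step 2: Assignment gives x = old_x + 456, so old_x = x - 456
Step 3: Substitute into P: x - 456 > 641
Step 4: Simplify: x > 641+456 = 1097

1097


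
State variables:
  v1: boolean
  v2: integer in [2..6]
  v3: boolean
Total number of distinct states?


State space = product of domain sizes of all variables.
Domain sizes:
  v1 (boolean): 2
  v2 (integer in [2..6]): 5
  v3 (boolean): 2
Product = 2 * 5 * 2 = 20

20


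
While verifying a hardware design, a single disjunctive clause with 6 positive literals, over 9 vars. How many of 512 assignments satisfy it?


Step 1: Total=2^9=512
Step 2: Unsat when all 6 false: 2^3=8
Step 3: Sat=512-8=504

504


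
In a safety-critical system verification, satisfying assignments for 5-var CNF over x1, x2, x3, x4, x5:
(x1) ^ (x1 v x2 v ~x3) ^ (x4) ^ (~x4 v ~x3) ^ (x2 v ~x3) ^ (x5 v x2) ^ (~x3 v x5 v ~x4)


CNF with 7 clauses over 5 vars (32 assignments).
An assignment satisfies CNF iff every clause has >=1 true literal.
Check each row (bits = x1,x2,x3,x4,x5; clause T/F shown):
  row 0 [00000]: clauses=FTFTTFT -> 0
  row 1 [00001]: clauses=FTFTTTT -> 0
  row 2 [00010]: clauses=FTTTTFT -> 0
  row 3 [00011]: clauses=FTTTTTT -> 0
  row 4 [00100]: clauses=FFFTFFT -> 0
  row 5 [00101]: clauses=FFFTFTT -> 0
  row 6 [00110]: clauses=FFTFFFF -> 0
  row 7 [00111]: clauses=FFTFFTT -> 0
  row 8 [01000]: clauses=FTFTTTT -> 0
  row 9 [01001]: clauses=FTFTTTT -> 0
  row 10 [01010]: clauses=FTTTTTT -> 0
  row 11 [01011]: clauses=FTTTTTT -> 0
  row 12 [01100]: clauses=FTFTTTT -> 0
  row 13 [01101]: clauses=FTFTTTT -> 0
  row 14 [01110]: clauses=FTTFTTF -> 0
  row 15 [01111]: clauses=FTTFTTT -> 0
  row 16 [10000]: clauses=TTFTTFT -> 0
  row 17 [10001]: clauses=TTFTTTT -> 0
  row 18 [10010]: clauses=TTTTTFT -> 0
  row 19 [10011]: clauses=TTTTTTT -> 1
  row 20 [10100]: clauses=TTFTFFT -> 0
  row 21 [10101]: clauses=TTFTFTT -> 0
  row 22 [10110]: clauses=TTTFFFF -> 0
  row 23 [10111]: clauses=TTTFFTT -> 0
  row 24 [11000]: clauses=TTFTTTT -> 0
  row 25 [11001]: clauses=TTFTTTT -> 0
  row 26 [11010]: clauses=TTTTTTT -> 1
  row 27 [11011]: clauses=TTTTTTT -> 1
  row 28 [11100]: clauses=TTFTTTT -> 0
  row 29 [11101]: clauses=TTFTTTT -> 0
  row 30 [11110]: clauses=TTTFTTF -> 0
  row 31 [11111]: clauses=TTTFTTT -> 0
Full result column, 8 rows per line (x1,x2 fixed per line; x3,x4,x5 runs 000..111 left to right):
  rows 0-7 [x1,x2=00]: 00000000  (ones: 0)
  rows 8-15 [x1,x2=01]: 00000000  (ones: 0)
  rows 16-23 [x1,x2=10]: 00010000  (ones: 1)
  rows 24-31 [x1,x2=11]: 00110000  (ones: 2)
Satisfying assignments = 0+0+1+2 = 3

3
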